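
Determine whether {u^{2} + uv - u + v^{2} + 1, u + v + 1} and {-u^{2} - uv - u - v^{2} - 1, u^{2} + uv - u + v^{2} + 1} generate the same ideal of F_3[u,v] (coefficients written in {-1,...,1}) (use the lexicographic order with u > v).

For a fixed monomial order, each ideal has a unique reduced Gröbner basis; comparing bases decides equality.
Buchberger on the first generating set:
f_1 = u^{2} + uv - u + v^{2} + 1, LT = u^{2}.
f_2 = u + v + 1, LT = u.

S(f_1,f_2): lcm = u^{2}. S = u + v^{2} + 1.
  leading term u: subtract (1)·f_2 from u + v^{2} + 1 → v^{2} - v
  leading term v^{2}: no divisor's leading term divides it; move v^{2} to the remainder.
  leading term v: no divisor's leading term divides it; move -v to the remainder.
  remainder v^{2} - v ≠ 0; add g_3 = v^{2} - v to the basis.

The other S-polynomials (S(f_1,g_3), S(f_2,g_3)) all reduce to 0 modulo the current basis, so we have a Gröbner basis.
Inter-reduce: drop elements whose leading term is divisible by another's, tail-reduce, and make monic.
Reduced Gröbner basis: {u + v + 1, v^{2} - v}.

Buchberger on the second generating set:
h_1 = -u^{2} - uv - u - v^{2} - 1, LT = u^{2}.
h_2 = u^{2} + uv - u + v^{2} + 1, LT = u^{2}.

S(h_1,h_2): lcm = u^{2}. S = -u.
  leading term u: no divisor's leading term divides it; move -u to the remainder.
  remainder -u ≠ 0; add k_3 = -u to the basis.

S(h_1,k_3): lcm = u^{2}. S = uv + u + v^{2} + 1.
  leading term uv: subtract (-v)·k_3 from uv + u + v^{2} + 1 → u + v^{2} + 1
  leading term u: subtract (-1)·k_3 from u + v^{2} + 1 → v^{2} + 1
  leading term v^{2}: no divisor's leading term divides it; move v^{2} to the remainder.
  leading term 1: no divisor's leading term divides it; move 1 to the remainder.
  remainder v^{2} + 1 ≠ 0; add k_4 = v^{2} + 1 to the basis.

The other S-polynomials (S(h_2,k_3), S(h_1,k_4), S(h_2,k_4), S(k_3,k_4)) all reduce to 0 modulo the current basis, so we have a Gröbner basis.
Inter-reduce: drop elements whose leading term is divisible by another's, tail-reduce, and make monic.
Reduced Gröbner basis: {u, v^{2} + 1}.

The bases are distinct; the ideals are different.

No, the ideals differ.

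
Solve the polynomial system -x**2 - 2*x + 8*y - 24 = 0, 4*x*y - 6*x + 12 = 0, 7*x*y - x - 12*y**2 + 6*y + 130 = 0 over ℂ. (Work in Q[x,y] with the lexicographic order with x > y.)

Compute a lex Gröbner basis by Buchberger's algorithm.
f_1 = -x**2 - 2*x + 8*y - 24, LT = x**2.
f_2 = 4*x*y - 6*x + 12, LT = x*y.
f_3 = 7*x*y - x - 12*y**2 + 6*y + 130, LT = x*y.

S(f_1,f_2): lcm = x**2*y. S = 3/2*x**2 + 2*x*y - 3*x - 8*y**2 + 24*y.
  leading term x**2: subtract (-3/2)·f_1 from 3/2*x**2 + 2*x*y - 3*x - 8*y**2 + 24*y → 2*x*y - 6*x - 8*y**2 + 36*y - 36
  leading term x*y: subtract (1/2)·f_2 from 2*x*y - 6*x - 8*y**2 + 36*y - 36 → -3*x - 8*y**2 + 36*y - 42
  leading term x: no divisor's leading term divides it; move -3*x to the remainder.
  leading term y**2: no divisor's leading term divides it; move -8*y**2 to the remainder.
  leading term y: no divisor's leading term divides it; move 36*y to the remainder.
  leading term 1: no divisor's leading term divides it; move -42 to the remainder.
  remainder -3*x - 8*y**2 + 36*y - 42 ≠ 0; add h_4 = -3*x - 8*y**2 + 36*y - 42 to the basis.

S(f_1,f_3): lcm = x**2*y. S = 1/7*x**2 + 12/7*x*y**2 + 8/7*x*y - 130/7*x - 8*y**2 + 24*y.
  leading term x**2: subtract (-1/7)·f_1 from 1/7*x**2 + 12/7*x*y**2 + 8/7*x*y - 130/7*x - 8*y**2 + 24*y → 12/7*x*y**2 + 8/7*x*y - 132/7*x - 8*y**2 + 176/7*y - 24/7
  leading term x*y**2: subtract (3/7*y)·f_2 from 12/7*x*y**2 + 8/7*x*y - 132/7*x - 8*y**2 + 176/7*y - 24/7 → 26/7*x*y - 132/7*x - 8*y**2 + 20*y - 24/7
  leading term x*y: subtract (13/14)·f_2 from 26/7*x*y - 132/7*x - 8*y**2 + 20*y - 24/7 → -93/7*x - 8*y**2 + 20*y - 102/7
  leading term x: subtract (31/7)·h_4 from -93/7*x - 8*y**2 + 20*y - 102/7 → 192/7*y**2 - 976/7*y + 1200/7
  leading term y**2: no divisor's leading term divides it; move 192/7*y**2 to the remainder.
  leading term y: no divisor's leading term divides it; move -976/7*y to the remainder.
  leading term 1: no divisor's leading term divides it; move 1200/7 to the remainder.
  remainder 192/7*y**2 - 976/7*y + 1200/7 ≠ 0; add h_5 = 192/7*y**2 - 976/7*y + 1200/7 to the basis.

S(f_2,f_3): lcm = x*y. S = -19/14*x + 12/7*y**2 - 6/7*y - 109/7.
  leading term x: subtract (19/42)·h_4 from -19/14*x + 12/7*y**2 - 6/7*y - 109/7 → 16/3*y**2 - 120/7*y + 24/7
  leading term y**2: subtract (7/36)·h_5 from 16/3*y**2 - 120/7*y + 24/7 → 628/63*y - 628/21
  leading term y: no divisor's leading term divides it; move 628/63*y to the remainder.
  leading term 1: no divisor's leading term divides it; move -628/21 to the remainder.
  remainder 628/63*y - 628/21 ≠ 0; add h_6 = 628/63*y - 628/21 to the basis.

The other S-polynomials (S(f_1,h_4), S(f_2,h_4), S(f_3,h_4), S(f_1,h_5), S(f_2,h_5), S(f_3,h_5), S(h_4,h_5), S(f_1,h_6), S(f_2,h_6), S(f_3,h_6), S(h_4,h_6), S(h_5,h_6)) all reduce to 0 modulo the current basis, so we have a Gröbner basis.
Inter-reduce: drop elements whose leading term is divisible by another's, tail-reduce, and make monic.
Reduced Gröbner basis: {x + 2, y - 3}.

The lex basis is triangular: the last element involves only y. Solving y - 3 = 0 gives y ∈ {3}; substituting each value into the earlier elements determines the remaining variables.
  y = 3: the earlier basis element becomes x + 2 = 0, giving x = -2 — point (-2, 3).
Check: every point annihilates each of the original generators.

{(-2, 3)}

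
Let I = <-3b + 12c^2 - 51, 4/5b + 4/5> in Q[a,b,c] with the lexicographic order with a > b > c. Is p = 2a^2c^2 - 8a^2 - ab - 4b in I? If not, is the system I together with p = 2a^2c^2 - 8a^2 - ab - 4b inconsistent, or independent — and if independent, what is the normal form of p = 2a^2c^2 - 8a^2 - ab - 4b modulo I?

First compute the reduced Gröbner basis of I by Buchberger's algorithm.
f_1 = -3b + 12c^2 - 51, LT = b.
f_2 = 4/5b + 4/5, LT = b.

S(f_1,f_2): lcm = b. S = -4c^2 + 16.
  reduce S modulo (f_1, f_2):
  remainder -4c^2 + 16 ≠ 0; add h_3 = -4c^2 + 16 to the basis.

The other S-polynomials (S(f_1,h_3), S(f_2,h_3)) all reduce to 0 modulo the current basis, so we have a Gröbner basis.
Inter-reduce: drop elements whose leading term is divisible by another's, tail-reduce, and make monic.
Reduced Gröbner basis: {b + 1, c^2 - 4}.
Label its elements g_1 = b + 1, g_2 = c^2 - 4.

Reduce p = 2a^2c^2 - 8a^2 - ab - 4b modulo G:
  leading term a^2c^2: subtract (2a^2)·g_2 from 2a^2c^2 - 8a^2 - ab - 4b → -ab - 4b
  leading term ab: subtract (-a)·g_1 from -ab - 4b → a - 4b
  leading term a: no divisor's leading term divides it; move a to the remainder.
  leading term b: subtract (-4)·g_1 from -4b → 4
  leading term 1: no divisor's leading term divides it; move 4 to the remainder.
  normal form = a + 4.
The normal form is nonzero, so p ∉ I. Since p minus its normal form lies in I, I + (p) = I + (r) where r = a + 4; decide whether this ideal is the whole ring.
Run Buchberger on G together with r (pairs among the g_i already reduce to 0 since G is a Gröbner basis):
g_1 = b + 1, LT = b.
g_2 = c^2 - 4, LT = c^2.
r = a + 4, LT = a.

The S-polynomials (S(g_1,g_2), S(g_1,r), S(g_2,r)) all reduce to 0 modulo the current basis, so we have a Gröbner basis.
Inter-reduce: drop elements whose leading term is divisible by another's, tail-reduce, and make monic.
Reduced Gröbner basis: {a + 4, b + 1, c^2 - 4}.
The reduced Gröbner basis of I + (p) is {a + 4, b + 1, c^2 - 4} ≠ {1}, a proper ideal, so the enlarged system stays consistent: p is independent of I, with normal form a + 4.

2a^2c^2 - 8a^2 - ab - 4b is independent of I; its normal form modulo I is a + 4.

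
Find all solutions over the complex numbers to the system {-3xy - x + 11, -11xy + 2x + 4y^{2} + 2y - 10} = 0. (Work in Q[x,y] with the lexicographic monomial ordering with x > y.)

{(-1, -4), (55*sqrt(13)/51 + 253/51, 19/12 - 5*sqrt(13)/12), (253/51 - 55*sqrt(13)/51, 5*sqrt(13)/12 + 19/12)}

Compute a lex Gröbner basis by Buchberger's algorithm.
f_1 = -3xy - x + 11, LT = xy.
f_2 = -11xy + 2x + 4y^{2} + 2y - 10, LT = xy.

S(f_1,f_2): lcm = xy. S = \tfrac{17}{33}x + \tfrac{4}{11}y^{2} + \tfrac{2}{11}y - \tfrac{151}{33}.
  reduce S modulo (f_1, f_2):
  remainder \tfrac{17}{33}x + \tfrac{4}{11}y^{2} + \tfrac{2}{11}y - \tfrac{151}{33} ≠ 0; add h_3 = \tfrac{17}{33}x + \tfrac{4}{11}y^{2} + \tfrac{2}{11}y - \tfrac{151}{33} to the basis.

S(f_1,h_3): lcm = xy. S = \tfrac{1}{3}x - \tfrac{12}{17}y^{3} - \tfrac{6}{17}y^{2} + \tfrac{151}{17}y - \tfrac{11}{3}.
  reduce S modulo (f_1, f_2, h_3):
  remainder -\tfrac{12}{17}y^{3} - \tfrac{10}{17}y^{2} + \tfrac{149}{17}y - \tfrac{12}{17} ≠ 0; add h_4 = -\tfrac{12}{17}y^{3} - \tfrac{10}{17}y^{2} + \tfrac{149}{17}y - \tfrac{12}{17} to the basis.

The other S-polynomials (S(f_2,h_3), S(f_1,h_4), S(f_2,h_4), S(h_3,h_4)) all reduce to 0 modulo the current basis, so we have a Gröbner basis.
Inter-reduce: drop elements whose leading term is divisible by another's, tail-reduce, and make monic.
Reduced Gröbner basis: {x + \tfrac{12}{17}y^{2} + \tfrac{6}{17}y - \tfrac{151}{17}, y^{3} + \tfrac{5}{6}y^{2} - \tfrac{149}{12}y + 1}.

From the last basis element, y^{3} + \tfrac{5}{6}y^{2} - \tfrac{149}{12}y + 1 = 0, so y takes values in {-4, 19/12 - 5*sqrt(13)/12, 5*sqrt(13)/12 + 19/12}. Each choice, substituted upward through the basis, yields the corresponding point(s) of the solution set.
  y = -4: the earlier basis element becomes x + 1 = 0, giving x = -1 — point (-1, -4).
  y = 19/12 - 5*sqrt(13)/12: the earlier basis element becomes x - 253/51 - 55*sqrt(13)/51 = 0, giving x = 55*sqrt(13)/51 + 253/51 — point (55*sqrt(13)/51 + 253/51, 19/12 - 5*sqrt(13)/12).
  y = 5*sqrt(13)/12 + 19/12: the earlier basis element becomes x - 253/51 + 55*sqrt(13)/51 = 0, giving x = 253/51 - 55*sqrt(13)/51 — point (253/51 - 55*sqrt(13)/51, 5*sqrt(13)/12 + 19/12).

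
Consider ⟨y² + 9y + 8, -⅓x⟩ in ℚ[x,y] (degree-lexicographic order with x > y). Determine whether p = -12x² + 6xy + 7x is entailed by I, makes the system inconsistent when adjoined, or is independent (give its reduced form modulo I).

First compute the reduced Gröbner basis of I by Buchberger's algorithm.
f_1 = y² + 9y + 8, LT = y².
f_2 = -⅓x, LT = x.

S(f_1,f_2): leading monomials are coprime, so the S-polynomial reduces to 0 (Buchberger's first criterion).
Every S-polynomial of the final basis reduces to 0, so we have a Gröbner basis.
Inter-reduce: drop elements whose leading term is divisible by another's, tail-reduce, and make monic.
Reduced Gröbner basis: {y² + 9y + 8, x}.
Label its elements g_1 = y² + 9y + 8, g_2 = x.

Reduce p = -12x² + 6xy + 7x modulo G:
  leading term x²: subtract (-12x)·g_2 from -12x² + 6xy + 7x → 6xy + 7x
  leading term xy: subtract (6y)·g_2 from 6xy + 7x → 7x
  leading term x: subtract (7)·g_2 from 7x → 0
  normal form = 0.
Since the normal form is 0, p ∈ I.

-12x² + 6xy + 7x lies in I (it reduces to 0).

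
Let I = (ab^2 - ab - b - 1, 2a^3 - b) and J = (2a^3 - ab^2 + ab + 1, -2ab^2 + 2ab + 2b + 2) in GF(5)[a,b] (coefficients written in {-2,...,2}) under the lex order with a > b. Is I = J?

Since reduced Gröbner bases are canonical representatives of ideals under a given ordering, it suffices to compute and compare them.
Buchberger on the first generating set:
f_1 = ab^2 - ab - b - 1, LT = ab^2.
f_2 = 2a^3 - b, LT = a^3.

S(f_1,f_2): lcm = a^3b^2. S = -a^3b - a^2b - a^2 - 2b^3.
  reduce S modulo (f_1, f_2):
  remainder -a^2b - a^2 - 2b^3 + 2b^2 ≠ 0; add g_3 = -a^2b - a^2 - 2b^3 + 2b^2 to the basis.

S(f_1,g_3): lcm = a^2b^2. S = -2a^2b - ab - a - 2b^4 + 2b^3.
  reduce S modulo (f_1, f_2, g_3):
  remainder 2a^2 - ab - a - 2b^4 + b^3 + b^2 ≠ 0; add g_4 = 2a^2 - ab - a - 2b^4 + b^3 + b^2 to the basis.

S(f_1,g_4): lcm = a^2b^2. S = -a^2b - 2ab^3 - 2ab^2 - ab - a + b^6 + 2b^5 + 2b^4.
  reduce S modulo (f_1, f_2, g_3, g_4):
  remainder -2ab + 2a + b^6 + 2b^5 - 2b^4 - b^3 - 2b^2 - b + 1 ≠ 0; add g_5 = -2ab + 2a + b^6 + 2b^5 - 2b^4 - b^3 - 2b^2 - b + 1 to the basis.

S(g_3,g_4): lcm = a^2b. S = a^2 - 2ab^2 - 2ab + b^5 + 2b^4 - b^3 - 2b^2.
  reduce S modulo (f_1, f_2, g_3, g_4, g_5):
  remainder 2a + 2b^6 - b^4 - b^3 + b^2 + b ≠ 0; add g_6 = 2a + 2b^6 - b^4 - b^3 + b^2 + b to the basis.

S(f_1,g_5): lcm = ab^2. S = -2b^7 + b^6 - b^5 + 2b^4 - b^3 + 2b^2 + 2b - 1.
  reduce S modulo (f_1, f_2, g_3, g_4, g_5, g_6):
  remainder -2b^7 + b^6 - b^5 + 2b^4 - b^3 + 2b^2 + 2b - 1 ≠ 0; add g_7 = -2b^7 + b^6 - b^5 + 2b^4 - b^3 + 2b^2 + 2b - 1 to the basis.

The other S-polynomials (S(f_2,g_3), S(f_2,g_4), S(f_2,g_5), S(g_3,g_5), S(g_4,g_5), S(f_1,g_6), S(f_2,g_6), S(g_3,g_6), S(g_4,g_6), S(g_5,g_6), S(f_1,g_7), S(f_2,g_7), S(g_3,g_7), S(g_4,g_7), S(g_5,g_7), S(g_6,g_7)) all reduce to 0 modulo the current basis, so we have a Gröbner basis.
Inter-reduce: drop elements whose leading term is divisible by another's, tail-reduce, and make monic.
Reduced Gröbner basis: {a + b^6 + 2b^4 + 2b^3 - 2b^2 - 2b, b^7 + 2b^6 - 2b^5 - b^4 - 2b^3 - b^2 - b - 2}.

Buchberger on the second generating set:
h_1 = 2a^3 - ab^2 + ab + 1, LT = a^3.
h_2 = -2ab^2 + 2ab + 2b + 2, LT = ab^2.

S(h_1,h_2): lcm = a^3b^2. S = a^3b + a^2b + a^2 + 2ab^4 - 2ab^3 - 2b^2.
  reduce S modulo (h_1, h_2):
  remainder a^2b + a^2 + 2b^3 - 2b^2 ≠ 0; add k_3 = a^2b + a^2 + 2b^3 - 2b^2 to the basis.

S(h_2,k_3): lcm = a^2b^2. S = -2a^2b - ab - a - 2b^4 + 2b^3.
  reduce S modulo (h_1, h_2, k_3):
  remainder 2a^2 - ab - a - 2b^4 + b^3 + b^2 ≠ 0; add k_4 = 2a^2 - ab - a - 2b^4 + b^3 + b^2 to the basis.

S(h_2,k_4): lcm = a^2b^2. S = -a^2b - 2ab^3 - 2ab^2 - ab - a + b^6 + 2b^5 + 2b^4.
  reduce S modulo (h_1, h_2, k_3, k_4):
  remainder -2ab + 2a + b^6 + 2b^5 - 2b^4 - b^3 - 2b^2 - b + 1 ≠ 0; add k_5 = -2ab + 2a + b^6 + 2b^5 - 2b^4 - b^3 - 2b^2 - b + 1 to the basis.

S(k_3,k_4): lcm = a^2b. S = a^2 - 2ab^2 - 2ab + b^5 + 2b^4 - b^3 - 2b^2.
  reduce S modulo (h_1, h_2, k_3, k_4, k_5):
  remainder 2a + 2b^6 - b^4 - b^3 + b^2 + b ≠ 0; add k_6 = 2a + 2b^6 - b^4 - b^3 + b^2 + b to the basis.

S(h_2,k_5): lcm = ab^2. S = -2b^7 + b^6 - b^5 + 2b^4 - b^3 + 2b^2 + 2b - 1.
  reduce S modulo (h_1, h_2, k_3, k_4, k_5, k_6):
  remainder -2b^7 + b^6 - b^5 + 2b^4 - b^3 + 2b^2 + 2b - 1 ≠ 0; add k_7 = -2b^7 + b^6 - b^5 + 2b^4 - b^3 + 2b^2 + 2b - 1 to the basis.

The other S-polynomials (S(h_1,k_3), S(h_1,k_4), S(h_1,k_5), S(k_3,k_5), S(k_4,k_5), S(h_1,k_6), S(h_2,k_6), S(k_3,k_6), S(k_4,k_6), S(k_5,k_6), S(h_1,k_7), S(h_2,k_7), S(k_3,k_7), S(k_4,k_7), S(k_5,k_7), S(k_6,k_7)) all reduce to 0 modulo the current basis, so we have a Gröbner basis.
Inter-reduce: drop elements whose leading term is divisible by another's, tail-reduce, and make monic.
Reduced Gröbner basis: {a + b^6 + 2b^4 + 2b^3 - 2b^2 - 2b, b^7 + 2b^6 - 2b^5 - b^4 - 2b^3 - b^2 - b - 2}.

These coincide, so the ideals are equal.

Yes, the ideals are equal.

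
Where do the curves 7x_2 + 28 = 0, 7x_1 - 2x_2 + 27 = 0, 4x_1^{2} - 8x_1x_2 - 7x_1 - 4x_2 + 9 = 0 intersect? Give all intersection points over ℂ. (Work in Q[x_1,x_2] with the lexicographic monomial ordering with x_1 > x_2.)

{(-5, -4)}

Compute a lex Gröbner basis by Buchberger's algorithm.
f_1 = 7x_2 + 28, LT = x_2.
f_2 = 7x_1 - 2x_2 + 27, LT = x_1.
f_3 = 4x_1^{2} - 8x_1x_2 - 7x_1 - 4x_2 + 9, LT = x_1^{2}.

The S-polynomials (S(f_1,f_2), S(f_1,f_3), S(f_2,f_3)) all reduce to 0 modulo the current basis, so we have a Gröbner basis.
Inter-reduce: drop elements whose leading term is divisible by another's, tail-reduce, and make monic.
Reduced Gröbner basis: {x_1 + 5, x_2 + 4}.

A lex Gröbner basis eliminates variables successively. Here x_2 + 4 depends only on x_2, with roots {-4}; lifting each root through the earlier basis elements recovers the full solutions.
  x_2 = -4: the earlier basis element becomes x_1 + 5 = 0, giving x_1 = -5 — point (-5, -4).
Substituting each solution back into the original system confirms all equations vanish.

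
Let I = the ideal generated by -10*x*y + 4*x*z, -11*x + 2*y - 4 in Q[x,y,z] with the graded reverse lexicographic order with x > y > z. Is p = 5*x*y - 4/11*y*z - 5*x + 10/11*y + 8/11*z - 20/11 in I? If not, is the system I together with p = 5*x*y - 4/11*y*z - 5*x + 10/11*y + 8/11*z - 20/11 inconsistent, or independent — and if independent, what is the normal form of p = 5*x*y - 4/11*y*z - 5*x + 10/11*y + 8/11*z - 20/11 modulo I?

First compute the reduced Gröbner basis of I by Buchberger's algorithm.
f_1 = -10*x*y + 4*x*z, LT = x*y.
f_2 = -11*x + 2*y - 4, LT = x.

S(f_1,f_2): lcm = x*y. S = 2/11*y**2 - 2/5*x*z - 4/11*y.
  reduce S modulo (f_1, f_2):
  remainder 2/11*y**2 - 4/55*y*z - 4/11*y + 8/55*z ≠ 0; add h_3 = 2/11*y**2 - 4/55*y*z - 4/11*y + 8/55*z to the basis.

The other S-polynomials (S(f_1,h_3), S(f_2,h_3)) all reduce to 0 modulo the current basis, so we have a Gröbner basis.
Inter-reduce: drop elements whose leading term is divisible by another's, tail-reduce, and make monic.
Reduced Gröbner basis: {y**2 - 2/5*y*z - 2*y + 4/5*z, x - 2/11*y + 4/11}.
Label its elements g_1 = y**2 - 2/5*y*z - 2*y + 4/5*z, g_2 = x - 2/11*y + 4/11.

Reduce p = 5*x*y - 4/11*y*z - 5*x + 10/11*y + 8/11*z - 20/11 modulo G:
  leading term x*y: subtract (5*y)·g_2 from 5*x*y - 4/11*y*z - 5*x + 10/11*y + 8/11*z - 20/11 → 10/11*y**2 - 4/11*y*z - 5*x - 10/11*y + 8/11*z - 20/11
  leading term y**2: subtract (10/11)·g_1 from 10/11*y**2 - 4/11*y*z - 5*x - 10/11*y + 8/11*z - 20/11 → -5*x + 10/11*y - 20/11
  leading term x: subtract (-5)·g_2 from -5*x + 10/11*y - 20/11 → 0
  normal form = 0.
Since the normal form is 0, p ∈ I.

5*x*y - 4/11*y*z - 5*x + 10/11*y + 8/11*z - 20/11 lies in I (it reduces to 0).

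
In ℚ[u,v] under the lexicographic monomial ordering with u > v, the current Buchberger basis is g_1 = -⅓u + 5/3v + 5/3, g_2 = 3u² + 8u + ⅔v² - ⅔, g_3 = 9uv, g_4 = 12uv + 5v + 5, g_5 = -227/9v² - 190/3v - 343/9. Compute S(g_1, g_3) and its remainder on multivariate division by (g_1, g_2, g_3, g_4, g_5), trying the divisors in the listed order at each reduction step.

S(g_1, g_3) = -5v² - 5v; remainder on division = 1715/227v + 1715/227.

lcm(LM(g_1), LM(g_3)) = uv.
S = (lcm/LT(g_1))·g_1 − (lcm/LT(g_3))·g_3 = -5v² - 5v.
Reduce S modulo (g_1, g_2, g_3, g_4, g_5) in that order:
  leading term v²: subtract (45/227)·g_5 from -5v² - 5v → 1715/227v + 1715/227
  leading term v: no divisor's leading term divides it; move 1715/227v to the remainder.
  leading term 1: no divisor's leading term divides it; move 1715/227 to the remainder.
The remainder 1715/227v + 1715/227 is nonzero, so it would be added as the next basis element.
An S-polynomial is built so that the two leading terms cancel; whether anything survives reduction is exactly the Gröbner-basis criterion.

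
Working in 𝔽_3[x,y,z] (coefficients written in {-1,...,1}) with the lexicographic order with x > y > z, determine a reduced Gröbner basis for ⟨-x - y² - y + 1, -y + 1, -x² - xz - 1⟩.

G = {x + 1, y - 1, z + 1}

f_1 = -x - y² - y + 1, LT = x.
f_2 = -y + 1, LT = y.
f_3 = -x² - xz - 1, LT = x².

S(f_1,f_3): lcm = x². S = xy² + xy - xz - x - 1.
  reduce S modulo (f_1, f_2, f_3):
  remainder z + 1 ≠ 0; add g_4 = z + 1 to the basis.

The other S-polynomials (S(f_1,f_2), S(f_2,f_3), S(f_1,g_4), S(f_2,g_4), S(f_3,g_4)) all reduce to 0 modulo the current basis, so we have a Gröbner basis.
Inter-reduce: drop elements whose leading term is divisible by another's, tail-reduce, and make monic.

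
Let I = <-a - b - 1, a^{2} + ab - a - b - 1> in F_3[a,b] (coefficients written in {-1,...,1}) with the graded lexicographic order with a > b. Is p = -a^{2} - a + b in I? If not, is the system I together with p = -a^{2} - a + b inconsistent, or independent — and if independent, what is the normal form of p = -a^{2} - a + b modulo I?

First compute the reduced Gröbner basis of I by Buchberger's algorithm.
f_1 = -a - b - 1, LT = a.
f_2 = a^{2} + ab - a - b - 1, LT = a^{2}.

S(f_1,f_2): lcm = a^{2}. S = -a + b + 1.
  reduce S modulo (f_1, f_2):
  remainder -b - 1 ≠ 0; add h_3 = -b - 1 to the basis.

The other S-polynomials (S(f_1,h_3), S(f_2,h_3)) all reduce to 0 modulo the current basis, so we have a Gröbner basis.
Inter-reduce: drop elements whose leading term is divisible by another's, tail-reduce, and make monic.
Reduced Gröbner basis: {a, b + 1}.
Label its elements g_1 = a, g_2 = b + 1.

Reduce p = -a^{2} - a + b modulo G:
  leading term a^{2}: subtract (-a)·g_1 from -a^{2} - a + b → -a + b
  leading term a: subtract (-1)·g_1 from -a + b → b
  leading term b: subtract (1)·g_2 from b → -1
  leading term 1: no divisor's leading term divides it; move -1 to the remainder.
  normal form = -1.
The normal form is nonzero, so p ∉ I. Since p minus its normal form lies in I, I + (p) = I + (r) where r = -1; decide whether this ideal is the whole ring.
Here r = -1 is a nonzero constant, hence a unit: 1 ∈ I + (p), the Gröbner basis of I + (p) is {1}, and the enlarged system has no common solution — adjoining p is inconsistent.

Ideal membership is decidable via reduction modulo a Gröbner basis.

Adjoining -a^{2} - a + b makes the ideal the whole ring: the system is inconsistent.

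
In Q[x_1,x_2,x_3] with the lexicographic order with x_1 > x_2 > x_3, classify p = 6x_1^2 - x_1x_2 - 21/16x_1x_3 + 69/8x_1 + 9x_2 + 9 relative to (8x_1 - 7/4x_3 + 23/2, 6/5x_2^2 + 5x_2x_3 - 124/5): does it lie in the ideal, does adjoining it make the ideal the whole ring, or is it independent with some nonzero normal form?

First compute the reduced Gröbner basis of I by Buchberger's algorithm.
f_1 = 8x_1 - 7/4x_3 + 23/2, LT = x_1.
f_2 = 6/5x_2^2 + 5x_2x_3 - 124/5, LT = x_2^2.

The S-polynomials (S(f_1,f_2)) all reduce to 0 modulo the current basis, so we have a Gröbner basis.
Inter-reduce: drop elements whose leading term is divisible by another's, tail-reduce, and make monic.
Reduced Gröbner basis: {x_1 - 7/32x_3 + 23/16, x_2^2 + 25/6x_2x_3 - 62/3}.
Label its elements g_1 = x_1 - 7/32x_3 + 23/16, g_2 = x_2^2 + 25/6x_2x_3 - 62/3.

Reduce p = 6x_1^2 - x_1x_2 - 21/16x_1x_3 + 69/8x_1 + 9x_2 + 9 modulo G:
  leading term x_1^2: subtract (6x_1)·g_1 from 6x_1^2 - x_1x_2 - 21/16x_1x_3 + 69/8x_1 + 9x_2 + 9 → -x_1x_2 + 9x_2 + 9
  leading term x_1x_2: subtract (-x_2)·g_1 from -x_1x_2 + 9x_2 + 9 → -7/32x_2x_3 + 167/16x_2 + 9
  leading term x_2x_3: no divisor's leading term divides it; move -7/32x_2x_3 to the remainder.
  leading term x_2: no divisor's leading term divides it; move 167/16x_2 to the remainder.
  leading term 1: no divisor's leading term divides it; move 9 to the remainder.
  normal form = -7/32x_2x_3 + 167/16x_2 + 9.
The normal form is nonzero, so p ∉ I. Since p minus its normal form lies in I, I + (p) = I + (r) where r = -7/32x_2x_3 + 167/16x_2 + 9; decide whether this ideal is the whole ring.
Run Buchberger on G together with r (pairs among the g_i already reduce to 0 since G is a Gröbner basis):
g_1 = x_1 - 7/32x_3 + 23/16, LT = x_1.
g_2 = x_2^2 + 25/6x_2x_3 - 62/3, LT = x_2^2.
r = -7/32x_2x_3 + 167/16x_2 + 9, LT = x_2x_3.

S(g_2,r): lcm = x_2^2x_3. S = 334/7x_2^2 + 25/6x_2x_3^2 + 288/7x_2 - 62/3x_3.
  leading term x_2^2: subtract (334/7)·g_2 from 334/7x_2^2 + 25/6x_2x_3^2 + 288/7x_2 - 62/3x_3 → 25/6x_2x_3^2 - 4175/21x_2x_3 + 288/7x_2 - 62/3x_3 + 20708/21
  leading term x_2x_3^2: subtract (-400/21x_3)·r from 25/6x_2x_3^2 - 4175/21x_2x_3 + 288/7x_2 - 62/3x_3 + 20708/21 → 288/7x_2 + 3166/21x_3 + 20708/21
  leading term x_2: no divisor's leading term divides it; move 288/7x_2 to the remainder.
  leading term x_3: no divisor's leading term divides it; move 3166/21x_3 to the remainder.
  leading term 1: no divisor's leading term divides it; move 20708/21 to the remainder.
  remainder 288/7x_2 + 3166/21x_3 + 20708/21 ≠ 0; add m_4 = 288/7x_2 + 3166/21x_3 + 20708/21 to the basis.

S(r,m_4): lcm = x_2x_3. S = -334/7x_2 - 1583/432x_3^2 - 5177/216x_3 - 288/7.
  leading term x_2: subtract (-167/144)·m_4 from -334/7x_2 - 1583/432x_3^2 - 5177/216x_3 - 288/7 → -1583/432x_3^2 + 114061/756x_3 + 119065/108
  leading term x_3^2: no divisor's leading term divides it; move -1583/432x_3^2 to the remainder.
  leading term x_3: no divisor's leading term divides it; move 114061/756x_3 to the remainder.
  leading term 1: no divisor's leading term divides it; move 119065/108 to the remainder.
  remainder -1583/432x_3^2 + 114061/756x_3 + 119065/108 ≠ 0; add m_5 = -1583/432x_3^2 + 114061/756x_3 + 119065/108 to the basis.

The other S-polynomials (S(g_1,g_2), S(g_1,r), S(g_1,m_4), S(g_2,m_4), S(g_1,m_5), S(g_2,m_5), S(r,m_5), S(m_4,m_5)) all reduce to 0 modulo the current basis, so we have a Gröbner basis.
Inter-reduce: drop elements whose leading term is divisible by another's, tail-reduce, and make monic.
Reduced Gröbner basis: {x_1 - 7/32x_3 + 23/16, x_2 + 1583/432x_3 + 5177/216, x_3^2 - 456244/11081x_3 - 476260/1583}.
The reduced Gröbner basis of I + (p) is {x_1 - 7/32x_3 + 23/16, x_2 + 1583/432x_3 + 5177/216, x_3^2 - 456244/11081x_3 - 476260/1583} ≠ {1}, a proper ideal, so the enlarged system stays consistent: p is independent of I, with normal form -7/32x_2x_3 + 167/16x_2 + 9.

6x_1^2 - x_1x_2 - 21/16x_1x_3 + 69/8x_1 + 9x_2 + 9 is independent of I; its normal form modulo I is -7/32x_2x_3 + 167/16x_2 + 9.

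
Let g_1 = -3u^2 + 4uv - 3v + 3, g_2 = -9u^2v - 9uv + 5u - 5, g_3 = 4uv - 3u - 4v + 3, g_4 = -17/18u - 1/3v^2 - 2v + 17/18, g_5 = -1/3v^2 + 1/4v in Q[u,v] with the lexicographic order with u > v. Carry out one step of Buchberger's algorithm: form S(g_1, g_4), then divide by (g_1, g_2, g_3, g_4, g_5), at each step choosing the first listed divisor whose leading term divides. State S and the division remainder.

S(g_1, g_4) = -6/17uv^2 - 176/51uv + u + v - 1; remainder on division = 21377/13872v.

lcm(LM(g_1), LM(g_4)) = u^2.
S = (lcm/LT(g_1))·g_1 − (lcm/LT(g_4))·g_4 = -6/17uv^2 - 176/51uv + u + v - 1.
Reduce S modulo (g_1, g_2, g_3, g_4, g_5) in that order:
  leading term uv^2: subtract (-3/34v)·g_3 from -6/17uv^2 - 176/51uv + u + v - 1 → -379/102uv + u - 6/17v^2 + 43/34v - 1
  leading term uv: subtract (-379/408)·g_3 from -379/102uv + u - 6/17v^2 + 43/34v - 1 → -243/136u - 6/17v^2 - 125/51v + 243/136
  leading term u: subtract (2187/1156)·g_4 from -243/136u - 6/17v^2 - 125/51v + 243/136 → 321/1156v^2 + 2311/1734v
  leading term v^2: subtract (-963/1156)·g_5 from 321/1156v^2 + 2311/1734v → 21377/13872v
  leading term v: no divisor's leading term divides it; move 21377/13872v to the remainder.
The remainder 21377/13872v is nonzero, so it would be added as the next basis element.
This is the inner loop of Buchberger's algorithm — each nonzero remainder becomes a new basis element.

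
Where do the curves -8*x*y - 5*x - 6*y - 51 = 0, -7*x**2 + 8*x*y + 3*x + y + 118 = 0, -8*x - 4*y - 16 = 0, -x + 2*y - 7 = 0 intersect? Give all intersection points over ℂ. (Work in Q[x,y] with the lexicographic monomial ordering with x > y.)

Compute a lex Gröbner basis by Buchberger's algorithm.
f_1 = -8*x*y - 5*x - 6*y - 51, LT = x*y.
f_2 = -7*x**2 + 8*x*y + 3*x + y + 118, LT = x**2.
f_3 = -8*x - 4*y - 16, LT = x.
f_4 = -x + 2*y - 7, LT = x.

S(f_1,f_2): lcm = x**2*y. S = 5/8*x**2 + 8/7*x*y**2 + 33/28*x*y + 51/8*x + 1/7*y**2 + 118/7*y.
  reduce S modulo (f_1, f_2, f_3, f_4):
  remainder -5/7*y**2 + 2609/448*y - 1969/224 ≠ 0; add h_5 = -5/7*y**2 + 2609/448*y - 1969/224 to the basis.

S(f_1,f_3): lcm = x*y. S = 5/8*x - 1/2*y**2 - 5/4*y + 51/8.
  reduce S modulo (f_1, f_2, f_3, f_4, h_5):
  remainder -3609/640*y + 3609/320 ≠ 0; add h_6 = -3609/640*y + 3609/320 to the basis.

The other S-polynomials (S(f_1,f_4), S(f_2,f_3), S(f_2,f_4), S(f_3,f_4), S(f_1,h_5), S(f_2,h_5), S(f_3,h_5), S(f_4,h_5), S(f_1,h_6), S(f_2,h_6), S(f_3,h_6), S(f_4,h_6), S(h_5,h_6)) all reduce to 0 modulo the current basis, so we have a Gröbner basis.
Inter-reduce: drop elements whose leading term is divisible by another's, tail-reduce, and make monic.
Reduced Gröbner basis: {x + 3, y - 2}.

The lex basis is triangular: the last element involves only y. Solving y - 2 = 0 gives y ∈ {2}; substituting each value into the earlier elements determines the remaining variables.
  y = 2: the earlier basis element becomes x + 3 = 0, giving x = -3 — point (-3, 2).

{(-3, 2)}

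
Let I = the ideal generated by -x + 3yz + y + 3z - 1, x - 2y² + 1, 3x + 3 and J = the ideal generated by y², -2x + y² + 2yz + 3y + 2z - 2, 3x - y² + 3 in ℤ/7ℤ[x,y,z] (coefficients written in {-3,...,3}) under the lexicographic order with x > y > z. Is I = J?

Two ideals are equal iff their reduced Gröbner bases coincide (the reduced basis is unique for a fixed ordering).
Buchberger on the first generating set:
f_1 = -x + 3yz + y + 3z - 1, LT = x.
f_2 = x - 2y² + 1, LT = x.
f_3 = 3x + 3, LT = x.

S(f_1,f_2): lcm = x. S = 2y² - 3yz - y - 3z.
  leading term y²: no divisor's leading term divides it; move 2y² to the remainder.
  leading term yz: no divisor's leading term divides it; move -3yz to the remainder.
  leading term y: no divisor's leading term divides it; move -y to the remainder.
  leading term z: no divisor's leading term divides it; move -3z to the remainder.
  remainder 2y² - 3yz - y - 3z ≠ 0; add g_4 = 2y² - 3yz - y - 3z to the basis.

S(f_1,f_3): lcm = x. S = -3yz - y - 3z.
  leading term yz: no divisor's leading term divides it; move -3yz to the remainder.
  leading term y: no divisor's leading term divides it; move -y to the remainder.
  leading term z: no divisor's leading term divides it; move -3z to the remainder.
  remainder -3yz - y - 3z ≠ 0; add g_5 = -3yz - y - 3z to the basis.

S(f_2,f_3): lcm = x. S = -2y².
  leading term y²: subtract (-1)·g_4 from -2y² → -3yz - y - 3z
  leading term yz: subtract (1)·g_5 from -3yz - y - 3z → 0
  remainder 0.

S(f_1,g_4): leading monomials are coprime, so the S-polynomial reduces to 0 (Buchberger's first criterion).
S(f_2,g_4): leading monomials are coprime, so the S-polynomial reduces to 0 (Buchberger's first criterion).
S(f_3,g_4): leading monomials are coprime, so the S-polynomial reduces to 0 (Buchberger's first criterion).
S(f_1,g_5): leading monomials are coprime, so the S-polynomial reduces to 0 (Buchberger's first criterion).
S(f_2,g_5): leading monomials are coprime, so the S-polynomial reduces to 0 (Buchberger's first criterion).
S(f_3,g_5): leading monomials are coprime, so the S-polynomial reduces to 0 (Buchberger's first criterion).
S(g_4,g_5): lcm = y²z. S = 2y² + 2yz² + 2yz + 2z².
  leading term y²: subtract (1)·g_4 from 2y² + 2yz² + 2yz + 2z² → 2yz² - 2yz + y + 2z² + 3z
  leading term yz²: subtract (-3z)·g_5 from 2yz² - 2yz + y + 2z² + 3z → 2yz + y + 3z
  leading term yz: subtract (-3)·g_5 from 2yz + y + 3z → -2y + z
  leading term y: no divisor's leading term divides it; move -2y to the remainder.
  leading term z: no divisor's leading term divides it; move z to the remainder.
  remainder -2y + z ≠ 0; add g_6 = -2y + z to the basis.

S(f_1,g_6): leading monomials are coprime, so the S-polynomial reduces to 0 (Buchberger's first criterion).
S(f_2,g_6): leading monomials are coprime, so the S-polynomial reduces to 0 (Buchberger's first criterion).
S(f_3,g_6): leading monomials are coprime, so the S-polynomial reduces to 0 (Buchberger's first criterion).
S(g_4,g_6): lcm = y². S = -yz + 3y + 2z.
  leading term yz: subtract (-2)·g_5 from -yz + 3y + 2z → y + 3z
  leading term y: subtract (3)·g_6 from y + 3z → 0
  remainder 0.

S(g_5,g_6): lcm = yz. S = -2y - 3z² + z.
  leading term y: subtract (1)·g_6 from -2y - 3z² + z → -3z²
  leading term z²: no divisor's leading term divides it; move -3z² to the remainder.
  remainder -3z² ≠ 0; add g_7 = -3z² to the basis.

S(f_1,g_7): leading monomials are coprime, so the S-polynomial reduces to 0 (Buchberger's first criterion).
S(f_2,g_7): leading monomials are coprime, so the S-polynomial reduces to 0 (Buchberger's first criterion).
S(f_3,g_7): leading monomials are coprime, so the S-polynomial reduces to 0 (Buchberger's first criterion).
S(g_4,g_7): leading monomials are coprime, so the S-polynomial reduces to 0 (Buchberger's first criterion).
S(g_5,g_7): lcm = yz². S = -2yz + z².
  leading term yz: subtract (3)·g_5 from -2yz + z² → 3y + z² + 2z
  leading term y: subtract (2)·g_6 from 3y + z² + 2z → z²
  leading term z²: subtract (2)·g_7 from z² → 0
  remainder 0.

S(g_6,g_7): leading monomials are coprime, so the S-polynomial reduces to 0 (Buchberger's first criterion).
Every S-polynomial of the final basis reduces to 0, so we have a Gröbner basis.
Inter-reduce: drop elements whose leading term is divisible by another's, tail-reduce, and make monic.
Reduced Gröbner basis: {x + 1, y + 3z, z²}.

Buchberger on the second generating set:
h_1 = y², LT = y².
h_2 = -2x + y² + 2yz + 3y + 2z - 2, LT = x.
h_3 = 3x - y² + 3, LT = x.

S(h_1,h_2): leading monomials are coprime, so the S-polynomial reduces to 0 (Buchberger's first criterion).
S(h_1,h_3): leading monomials are coprime, so the S-polynomial reduces to 0 (Buchberger's first criterion).
S(h_2,h_3): lcm = x. S = y² - yz + 2y - z.
  leading term y²: subtract (1)·h_1 from y² - yz + 2y - z → -yz + 2y - z
  leading term yz: no divisor's leading term divides it; move -yz to the remainder.
  leading term y: no divisor's leading term divides it; move 2y to the remainder.
  leading term z: no divisor's leading term divides it; move -z to the remainder.
  remainder -yz + 2y - z ≠ 0; add k_4 = -yz + 2y - z to the basis.

S(h_1,k_4): lcm = y²z. S = 2y² - yz.
  leading term y²: subtract (2)·h_1 from 2y² - yz → -yz
  leading term yz: subtract (1)·k_4 from -yz → -2y + z
  leading term y: no divisor's leading term divides it; move -2y to the remainder.
  leading term z: no divisor's leading term divides it; move z to the remainder.
  remainder -2y + z ≠ 0; add k_5 = -2y + z to the basis.

S(h_2,k_4): leading monomials are coprime, so the S-polynomial reduces to 0 (Buchberger's first criterion).
S(h_3,k_4): leading monomials are coprime, so the S-polynomial reduces to 0 (Buchberger's first criterion).
S(h_1,k_5): lcm = y². S = -3yz.
  leading term yz: subtract (3)·k_4 from -3yz → y + 3z
  leading term y: subtract (3)·k_5 from y + 3z → 0
  remainder 0.

S(h_2,k_5): leading monomials are coprime, so the S-polynomial reduces to 0 (Buchberger's first criterion).
S(h_3,k_5): leading monomials are coprime, so the S-polynomial reduces to 0 (Buchberger's first criterion).
S(k_4,k_5): lcm = yz. S = -2y - 3z² + z.
  leading term y: subtract (1)·k_5 from -2y - 3z² + z → -3z²
  leading term z²: no divisor's leading term divides it; move -3z² to the remainder.
  remainder -3z² ≠ 0; add k_6 = -3z² to the basis.

S(h_1,k_6): leading monomials are coprime, so the S-polynomial reduces to 0 (Buchberger's first criterion).
S(h_2,k_6): leading monomials are coprime, so the S-polynomial reduces to 0 (Buchberger's first criterion).
S(h_3,k_6): leading monomials are coprime, so the S-polynomial reduces to 0 (Buchberger's first criterion).
S(k_4,k_6): lcm = yz². S = -2yz + z².
  leading term yz: subtract (2)·k_4 from -2yz + z² → 3y + z² + 2z
  leading term y: subtract (2)·k_5 from 3y + z² + 2z → z²
  leading term z²: subtract (2)·k_6 from z² → 0
  remainder 0.

S(k_5,k_6): leading monomials are coprime, so the S-polynomial reduces to 0 (Buchberger's first criterion).
Every S-polynomial of the final basis reduces to 0, so we have a Gröbner basis.
Inter-reduce: drop elements whose leading term is divisible by another's, tail-reduce, and make monic.
Reduced Gröbner basis: {x + 1, y + 3z, z²}.

These coincide, so the ideals are equal.

Yes, the ideals are equal.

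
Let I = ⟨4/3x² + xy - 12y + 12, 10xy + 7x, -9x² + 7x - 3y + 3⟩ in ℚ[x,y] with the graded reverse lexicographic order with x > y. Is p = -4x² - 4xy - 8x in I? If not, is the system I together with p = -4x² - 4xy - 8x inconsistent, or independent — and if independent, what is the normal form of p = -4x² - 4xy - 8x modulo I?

-4x² - 4xy - 8x lies in I (it reduces to 0).

First compute the reduced Gröbner basis of I by Buchberger's algorithm.
f_1 = 4/3x² + xy - 12y + 12, LT = x².
f_2 = 10xy + 7x, LT = xy.
f_3 = -9x² + 7x - 3y + 3, LT = x².

S(f_1,f_2): lcm = x²y. S = ¾xy² - 7/10x² - 9y² + 9y.
  reduce S modulo (f_1, f_2, f_3):
  remainder -9y² + 27/10y + 63/10 ≠ 0; add h_4 = -9y² + 27/10y + 63/10 to the basis.

S(f_1,f_3): lcm = x². S = ¾xy + 7/9x - 28/3y + 28/3.
  reduce S modulo (f_1, f_2, f_3, h_4):
  remainder 91/360x - 28/3y + 28/3 ≠ 0; add h_5 = 91/360x - 28/3y + 28/3 to the basis.

S(f_1,h_5): lcm = x². S = 1959/52xy - 480/13x - 9y + 9.
  reduce S modulo (f_1, f_2, f_3, h_4, h_5):
  remainder -396477/169y + 396477/169 ≠ 0; add h_6 = -396477/169y + 396477/169 to the basis.

The other S-polynomials (S(f_2,f_3), S(f_1,h_4), S(f_2,h_4), S(f_3,h_4), S(f_2,h_5), S(f_3,h_5), S(h_4,h_5), S(f_1,h_6), S(f_2,h_6), S(f_3,h_6), S(h_4,h_6), S(h_5,h_6)) all reduce to 0 modulo the current basis, so we have a Gröbner basis.
Inter-reduce: drop elements whose leading term is divisible by another's, tail-reduce, and make monic.
Reduced Gröbner basis: {x, y - 1}.
Label its elements g_1 = x, g_2 = y - 1.

Reduce p = -4x² - 4xy - 8x modulo G:
  leading term x²: subtract (-4x)·g_1 from -4x² - 4xy - 8x → -4xy - 8x
  leading term xy: subtract (-4y)·g_1 from -4xy - 8x → -8x
  leading term x: subtract (-8)·g_1 from -8x → 0
  normal form = 0.
Since the normal form is 0, p ∈ I.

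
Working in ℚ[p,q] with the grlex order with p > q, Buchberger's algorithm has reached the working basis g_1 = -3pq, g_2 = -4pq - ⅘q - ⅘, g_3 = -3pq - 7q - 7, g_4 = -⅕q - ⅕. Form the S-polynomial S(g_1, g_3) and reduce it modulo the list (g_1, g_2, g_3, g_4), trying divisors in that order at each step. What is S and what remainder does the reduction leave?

lcm(LM(g_1), LM(g_3)) = pq.
S = (lcm/LT(g_1))·g_1 − (lcm/LT(g_3))·g_3 = -7/3q - 7/3.
Reduce S modulo (g_1, g_2, g_3, g_4) in that order:
  leading term q: subtract (35/3)·g_4 from -7/3q - 7/3 → 0
The remainder is 0, so this S-polynomial contributes no new basis element.
This is the inner loop of Buchberger's algorithm — each nonzero remainder becomes a new basis element.

S(g_1, g_3) = -7/3q - 7/3; remainder on division = 0.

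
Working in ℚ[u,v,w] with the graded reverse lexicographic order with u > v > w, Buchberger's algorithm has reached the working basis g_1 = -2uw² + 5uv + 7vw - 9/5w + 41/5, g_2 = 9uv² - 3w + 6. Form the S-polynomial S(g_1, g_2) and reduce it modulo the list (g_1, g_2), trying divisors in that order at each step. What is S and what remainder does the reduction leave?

S(g_1, g_2) = -5/2uv³ - 7/2v³w + 9/10v²w + ⅓w³ - 41/10v² - ⅔w²; remainder on division = -7/2v³w + 9/10v²w + ⅓w³ - 41/10v² - ⅚vw - ⅔w² + 5/3v.

lcm(LM(g_1), LM(g_2)) = uv²w².
S = (lcm/LT(g_1))·g_1 − (lcm/LT(g_2))·g_2 = -5/2uv³ - 7/2v³w + 9/10v²w + ⅓w³ - 41/10v² - ⅔w².
Reduce S modulo (g_1, g_2) in that order:
  leading term uv³: subtract (-5/18v)·g_2 from -5/2uv³ - 7/2v³w + 9/10v²w + ⅓w³ - 41/10v² - ⅔w² → -7/2v³w + 9/10v²w + ⅓w³ - 41/10v² - ⅚vw - ⅔w² + 5/3v
  leading term v³w: no divisor's leading term divides it; move -7/2v³w to the remainder.
  leading term v²w: no divisor's leading term divides it; move 9/10v²w to the remainder.
  leading term w³: no divisor's leading term divides it; move ⅓w³ to the remainder.
  leading term v²: no divisor's leading term divides it; move -41/10v² to the remainder.
  leading term vw: no divisor's leading term divides it; move -⅚vw to the remainder.
  leading term w²: no divisor's leading term divides it; move -⅔w² to the remainder.
  leading term v: no divisor's leading term divides it; move 5/3v to the remainder.
The remainder -7/2v³w + 9/10v²w + ⅓w³ - 41/10v² - ⅚vw - ⅔w² + 5/3v is nonzero, so it would be added as the next basis element.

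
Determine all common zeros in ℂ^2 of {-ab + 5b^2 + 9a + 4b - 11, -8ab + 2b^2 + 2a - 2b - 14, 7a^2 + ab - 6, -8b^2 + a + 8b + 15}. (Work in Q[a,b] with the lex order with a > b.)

{(1, -1)}

Compute a lex Gröbner basis by Buchberger's algorithm.
f_1 = -ab + 9a + 5b^2 + 4b - 11, LT = ab.
f_2 = -8ab + 2a + 2b^2 - 2b - 14, LT = ab.
f_3 = 7a^2 + ab - 6, LT = a^2.
f_4 = a - 8b^2 + 8b + 15, LT = a.

S(f_1,f_2): lcm = ab. S = -35/4a - 19/4b^2 - 17/4b + 37/4.
  leading term a: subtract (-35/4)·f_4 from -35/4a - 19/4b^2 - 17/4b + 37/4 → -299/4b^2 + 263/4b + 281/2
  leading term b^2: no divisor's leading term divides it; move -299/4b^2 to the remainder.
  leading term b: no divisor's leading term divides it; move 263/4b to the remainder.
  leading term 1: no divisor's leading term divides it; move 281/2 to the remainder.
  remainder -299/4b^2 + 263/4b + 281/2 ≠ 0; add h_5 = -299/4b^2 + 263/4b + 281/2 to the basis.

S(f_1,f_3): lcm = a^2b. S = -9a^2 - 36/7ab^2 - 4ab + 11a + 6/7b.
  leading term a^2: subtract (-9/7)·f_3 from -9a^2 - 36/7ab^2 - 4ab + 11a + 6/7b → -36/7ab^2 - 19/7ab + 11a + 6/7b - 54/7
  leading term ab^2: subtract (36/7b)·f_1 from -36/7ab^2 - 19/7ab + 11a + 6/7b - 54/7 → -49ab + 11a - 180/7b^3 - 144/7b^2 + 402/7b - 54/7
  leading term ab: subtract (49)·f_1 from -49ab + 11a - 180/7b^3 - 144/7b^2 + 402/7b - 54/7 → -430a - 180/7b^3 - 1859/7b^2 - 970/7b + 3719/7
  leading term a: subtract (-430)·f_4 from -430a - 180/7b^3 - 1859/7b^2 - 970/7b + 3719/7 → -180/7b^3 - 25939/7b^2 + 23110/7b + 48869/7
  leading term b^3: subtract (720/2093b)·h_5 from -180/7b^3 - 25939/7b^2 + 23110/7b + 48869/7 → -7803101/2093b^2 + 6808730/2093b + 48869/7
  leading term b^2: subtract (31212404/625807)·h_5 from -7803101/2093b^2 + 6808730/2093b + 48869/7 → -16405293/625807b - 16405293/625807
  leading term b: no divisor's leading term divides it; move -16405293/625807b to the remainder.
  leading term 1: no divisor's leading term divides it; move -16405293/625807 to the remainder.
  remainder -16405293/625807b - 16405293/625807 ≠ 0; add h_6 = -16405293/625807b - 16405293/625807 to the basis.

The other S-polynomials (S(f_1,f_4), S(f_2,f_3), S(f_2,f_4), S(f_3,f_4), S(f_1,h_5), S(f_2,h_5), S(f_3,h_5), S(f_4,h_5), S(f_1,h_6), S(f_2,h_6), S(f_3,h_6), S(f_4,h_6), S(h_5,h_6)) all reduce to 0 modulo the current basis, so we have a Gröbner basis.
Inter-reduce: drop elements whose leading term is divisible by another's, tail-reduce, and make monic.
Reduced Gröbner basis: {a - 1, b + 1}.

A lex Gröbner basis eliminates variables successively. Here b + 1 depends only on b, with roots {-1}; lifting each root through the earlier basis elements recovers the full solutions.
  b = -1: the earlier basis element becomes a - 1 = 0, giving a = 1 — point (1, -1).
A lex Gröbner basis triangularizes the system, enabling back-substitution.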